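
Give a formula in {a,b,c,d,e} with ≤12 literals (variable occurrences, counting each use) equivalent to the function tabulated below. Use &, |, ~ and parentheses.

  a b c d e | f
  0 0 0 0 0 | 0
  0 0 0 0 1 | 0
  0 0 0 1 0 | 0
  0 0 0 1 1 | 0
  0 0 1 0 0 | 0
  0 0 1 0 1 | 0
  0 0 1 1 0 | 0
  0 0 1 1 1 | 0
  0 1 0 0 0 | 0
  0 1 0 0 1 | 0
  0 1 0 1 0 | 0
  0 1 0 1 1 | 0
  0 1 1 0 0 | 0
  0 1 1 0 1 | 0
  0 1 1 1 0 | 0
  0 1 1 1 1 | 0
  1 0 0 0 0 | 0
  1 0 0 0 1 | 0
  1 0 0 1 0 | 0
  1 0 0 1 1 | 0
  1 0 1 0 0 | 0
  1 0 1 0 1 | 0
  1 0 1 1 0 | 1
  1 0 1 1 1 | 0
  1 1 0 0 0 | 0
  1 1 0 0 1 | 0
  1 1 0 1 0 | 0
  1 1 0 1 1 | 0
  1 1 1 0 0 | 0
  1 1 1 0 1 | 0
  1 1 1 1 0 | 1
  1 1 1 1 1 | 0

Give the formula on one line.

  ~d = 11001100110011001100110011001100
  (e & ~d) = 01000100010001000100010001000100
  ~a = 11111111111111110000000000000000
  (e | ~a) = 11111111111111110101010101010101
  ((e | ~a) & c) = 00001111000011110000010100000101
  ((e & ~d) & ((e | ~a) & c)) = 00000100000001000000010000000100
  (a & c) = 00000000000000000000111100001111
  (((e & ~d) & ((e | ~a) & c)) | (a & c)) = 00000100000001000000111100001111
  ~e = 10101010101010101010101010101010
  (d & ~e) = 00100010001000100010001000100010
  ((((e & ~d) & ((e | ~a) & c)) | (a & c)) & (d & ~e)) = 00000000000000000000001000000010

((((e & ~d) & ((e | ~a) & c)) | (a & c)) & (d & ~e))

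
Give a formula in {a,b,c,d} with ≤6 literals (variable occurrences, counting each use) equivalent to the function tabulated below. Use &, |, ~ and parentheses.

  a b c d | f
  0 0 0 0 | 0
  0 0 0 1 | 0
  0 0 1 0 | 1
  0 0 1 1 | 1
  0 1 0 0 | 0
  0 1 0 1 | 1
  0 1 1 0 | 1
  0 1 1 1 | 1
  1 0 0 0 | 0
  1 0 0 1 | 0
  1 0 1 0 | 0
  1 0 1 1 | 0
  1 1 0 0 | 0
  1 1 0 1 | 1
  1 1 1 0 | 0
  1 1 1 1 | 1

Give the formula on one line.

  ~a = 1111111100000000
  (~a & c) = 0011001100000000
  (d & b) = 0000010100000101
  ((~a & c) | (d & b)) = 0011011100000101

((~a & c) | (d & b))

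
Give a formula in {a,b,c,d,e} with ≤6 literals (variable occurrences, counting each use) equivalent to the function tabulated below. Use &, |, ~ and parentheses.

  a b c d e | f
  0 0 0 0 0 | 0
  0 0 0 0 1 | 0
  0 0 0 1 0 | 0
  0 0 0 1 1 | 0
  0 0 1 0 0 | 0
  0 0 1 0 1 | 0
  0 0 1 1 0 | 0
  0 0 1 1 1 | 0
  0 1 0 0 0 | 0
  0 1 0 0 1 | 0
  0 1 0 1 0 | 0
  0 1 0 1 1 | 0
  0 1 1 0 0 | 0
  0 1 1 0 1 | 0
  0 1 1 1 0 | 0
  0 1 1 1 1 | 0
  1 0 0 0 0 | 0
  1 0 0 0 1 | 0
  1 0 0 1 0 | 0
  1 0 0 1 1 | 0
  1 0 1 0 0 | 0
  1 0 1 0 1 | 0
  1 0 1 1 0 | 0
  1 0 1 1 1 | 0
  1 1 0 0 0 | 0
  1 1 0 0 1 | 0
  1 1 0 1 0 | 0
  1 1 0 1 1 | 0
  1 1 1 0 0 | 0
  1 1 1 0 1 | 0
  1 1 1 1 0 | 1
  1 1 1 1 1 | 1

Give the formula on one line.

((a & b) & (c & (d | ~b)))

  (a & b) = 00000000000000000000000011111111
  ~b = 11111111000000001111111100000000
  (d | ~b) = 11111111001100111111111100110011
  (c & (d | ~b)) = 00001111000000110000111100000011
  ((a & b) & (c & (d | ~b))) = 00000000000000000000000000000011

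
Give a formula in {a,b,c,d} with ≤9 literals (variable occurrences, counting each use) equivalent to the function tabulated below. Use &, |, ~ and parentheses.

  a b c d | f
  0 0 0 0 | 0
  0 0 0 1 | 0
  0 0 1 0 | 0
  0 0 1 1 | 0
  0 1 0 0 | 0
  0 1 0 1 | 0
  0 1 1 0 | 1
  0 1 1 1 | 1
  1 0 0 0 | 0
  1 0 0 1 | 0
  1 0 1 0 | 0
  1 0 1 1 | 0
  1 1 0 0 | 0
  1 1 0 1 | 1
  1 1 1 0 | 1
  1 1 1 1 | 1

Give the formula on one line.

((((d & a) | ~b) | (~b | c)) & b)

  (d & a) = 0000000001010101
  ~b = 1111000011110000
  ((d & a) | ~b) = 1111000011110101
  (~b | c) = 1111001111110011
  (((d & a) | ~b) | (~b | c)) = 1111001111110111
  ((((d & a) | ~b) | (~b | c)) & b) = 0000001100000111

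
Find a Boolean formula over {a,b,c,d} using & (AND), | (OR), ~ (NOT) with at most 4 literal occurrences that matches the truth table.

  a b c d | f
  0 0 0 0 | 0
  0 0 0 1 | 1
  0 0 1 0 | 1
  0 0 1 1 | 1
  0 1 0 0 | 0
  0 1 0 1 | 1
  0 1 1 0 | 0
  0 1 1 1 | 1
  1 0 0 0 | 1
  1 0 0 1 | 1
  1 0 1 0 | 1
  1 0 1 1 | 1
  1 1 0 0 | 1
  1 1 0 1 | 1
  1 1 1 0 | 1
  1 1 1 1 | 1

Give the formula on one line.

(((c & ~b) | a) | d)

  ~b = 1111000011110000
  (c & ~b) = 0011000000110000
  ((c & ~b) | a) = 0011000011111111
  (((c & ~b) | a) | d) = 0111010111111111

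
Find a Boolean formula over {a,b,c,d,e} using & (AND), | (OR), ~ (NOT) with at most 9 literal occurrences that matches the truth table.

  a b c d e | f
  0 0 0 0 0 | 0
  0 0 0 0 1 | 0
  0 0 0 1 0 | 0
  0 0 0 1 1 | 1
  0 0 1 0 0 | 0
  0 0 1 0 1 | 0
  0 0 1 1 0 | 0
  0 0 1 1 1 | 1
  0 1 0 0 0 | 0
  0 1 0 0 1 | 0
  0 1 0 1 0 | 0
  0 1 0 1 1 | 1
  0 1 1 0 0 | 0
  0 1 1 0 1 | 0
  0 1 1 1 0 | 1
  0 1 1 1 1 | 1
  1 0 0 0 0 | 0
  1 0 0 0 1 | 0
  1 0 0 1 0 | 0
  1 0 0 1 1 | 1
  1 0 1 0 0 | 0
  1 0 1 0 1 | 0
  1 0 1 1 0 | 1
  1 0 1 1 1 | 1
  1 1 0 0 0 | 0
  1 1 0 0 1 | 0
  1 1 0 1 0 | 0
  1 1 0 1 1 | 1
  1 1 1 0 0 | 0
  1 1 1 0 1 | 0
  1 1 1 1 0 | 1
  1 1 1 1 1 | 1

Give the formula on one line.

  (b | a) = 00000000111111111111111111111111
  ((b | a) | e) = 01010101111111111111111111111111
  ~d = 11001100110011001100110011001100
  (b & ~d) = 00000000110011000000000011001100
  (c | (b & ~d)) = 00001111110011110000111111001111
  ((c | (b & ~d)) | e) = 01011111110111110101111111011111
  (((c | (b & ~d)) | e) & d) = 00010011000100110001001100010011
  (((b | a) | e) & (((c | (b & ~d)) | e) & d)) = 00010001000100110001001100010011

(((b | a) | e) & (((c | (b & ~d)) | e) & d))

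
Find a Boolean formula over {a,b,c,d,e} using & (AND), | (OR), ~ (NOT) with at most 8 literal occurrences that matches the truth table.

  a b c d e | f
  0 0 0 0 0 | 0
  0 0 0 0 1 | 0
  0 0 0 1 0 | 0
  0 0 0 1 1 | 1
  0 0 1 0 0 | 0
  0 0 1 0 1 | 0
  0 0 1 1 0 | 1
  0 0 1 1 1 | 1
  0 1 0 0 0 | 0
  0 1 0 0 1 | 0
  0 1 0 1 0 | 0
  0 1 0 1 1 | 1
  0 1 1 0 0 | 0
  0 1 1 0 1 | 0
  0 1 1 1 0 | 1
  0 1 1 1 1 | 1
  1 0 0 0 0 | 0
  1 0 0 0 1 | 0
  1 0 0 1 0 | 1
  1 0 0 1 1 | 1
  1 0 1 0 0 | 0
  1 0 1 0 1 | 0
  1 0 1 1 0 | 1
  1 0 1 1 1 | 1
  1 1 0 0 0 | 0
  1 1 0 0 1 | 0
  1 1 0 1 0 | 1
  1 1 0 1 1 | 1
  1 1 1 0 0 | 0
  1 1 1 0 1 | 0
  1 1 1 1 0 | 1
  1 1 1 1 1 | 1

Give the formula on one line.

  ~a = 11111111111111110000000000000000
  ~e = 10101010101010101010101010101010
  (b | ~e) = 10101010111111111010101011111111
  ((b | ~e) & c) = 00001010000011110000101000001111
  (~a & ((b | ~e) & c)) = 00001010000011110000000000000000
  (a | (~a & ((b | ~e) & c))) = 00001010000011111111111111111111
  (e | (a | (~a & ((b | ~e) & c)))) = 01011111010111111111111111111111
  (d & (e | (a | (~a & ((b | ~e) & c))))) = 00010011000100110011001100110011

(d & (e | (a | (~a & ((b | ~e) & c)))))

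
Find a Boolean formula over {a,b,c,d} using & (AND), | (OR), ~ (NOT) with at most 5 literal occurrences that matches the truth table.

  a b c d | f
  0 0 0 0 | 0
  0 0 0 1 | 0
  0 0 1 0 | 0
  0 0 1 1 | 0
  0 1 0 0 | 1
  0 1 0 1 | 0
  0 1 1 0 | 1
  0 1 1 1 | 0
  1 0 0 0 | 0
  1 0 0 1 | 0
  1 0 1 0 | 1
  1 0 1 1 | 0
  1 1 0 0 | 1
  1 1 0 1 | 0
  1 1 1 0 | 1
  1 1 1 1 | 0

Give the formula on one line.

(~d & ((c & (b | a)) | b))

  ~d = 1010101010101010
  (b | a) = 0000111111111111
  (c & (b | a)) = 0000001100110011
  ((c & (b | a)) | b) = 0000111100111111
  (~d & ((c & (b | a)) | b)) = 0000101000101010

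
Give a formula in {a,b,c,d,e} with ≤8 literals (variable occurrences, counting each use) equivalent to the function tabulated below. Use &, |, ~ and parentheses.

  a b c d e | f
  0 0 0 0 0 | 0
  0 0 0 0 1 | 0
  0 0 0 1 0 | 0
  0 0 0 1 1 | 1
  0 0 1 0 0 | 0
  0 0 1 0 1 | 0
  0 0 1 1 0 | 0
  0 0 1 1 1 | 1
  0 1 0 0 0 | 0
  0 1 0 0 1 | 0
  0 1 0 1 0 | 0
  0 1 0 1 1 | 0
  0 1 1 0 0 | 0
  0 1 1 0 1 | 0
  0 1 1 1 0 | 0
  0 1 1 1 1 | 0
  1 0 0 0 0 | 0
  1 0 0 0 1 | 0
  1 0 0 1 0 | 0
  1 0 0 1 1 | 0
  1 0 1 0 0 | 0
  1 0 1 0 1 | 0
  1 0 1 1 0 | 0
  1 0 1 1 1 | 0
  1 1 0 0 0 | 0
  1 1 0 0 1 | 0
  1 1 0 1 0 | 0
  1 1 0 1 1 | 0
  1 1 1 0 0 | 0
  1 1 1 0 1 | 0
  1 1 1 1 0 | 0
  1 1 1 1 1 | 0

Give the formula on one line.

((~a & ((~e | b) | d)) & ((~b & e) | (d & a)))

  ~a = 11111111111111110000000000000000
  ~e = 10101010101010101010101010101010
  (~e | b) = 10101010111111111010101011111111
  ((~e | b) | d) = 10111011111111111011101111111111
  (~a & ((~e | b) | d)) = 10111011111111110000000000000000
  ~b = 11111111000000001111111100000000
  (~b & e) = 01010101000000000101010100000000
  (d & a) = 00000000000000000011001100110011
  ((~b & e) | (d & a)) = 01010101000000000111011100110011
  ((~a & ((~e | b) | d)) & ((~b & e) | (d & a))) = 00010001000000000000000000000000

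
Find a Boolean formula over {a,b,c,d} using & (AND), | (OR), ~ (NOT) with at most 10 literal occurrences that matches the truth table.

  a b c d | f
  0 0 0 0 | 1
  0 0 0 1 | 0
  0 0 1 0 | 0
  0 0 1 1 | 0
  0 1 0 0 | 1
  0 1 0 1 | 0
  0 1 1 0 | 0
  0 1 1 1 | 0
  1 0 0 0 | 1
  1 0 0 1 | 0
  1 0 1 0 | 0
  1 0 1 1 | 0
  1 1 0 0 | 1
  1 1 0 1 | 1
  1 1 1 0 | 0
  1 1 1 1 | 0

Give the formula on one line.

  ~d = 1010101010101010
  (d & b) = 0000010100000101
  (a & (d & b)) = 0000000000000101
  (~d | (a & (d & b))) = 1010101010101111
  ((~d | (a & (d & b))) & d) = 0000000000000101
  ~c = 1100110011001100
  (~c & ~d) = 1000100010001000
  (((~d | (a & (d & b))) & d) | (~c & ~d)) = 1000100010001101
  ((((~d | (a & (d & b))) & d) | (~c & ~d)) & ~c) = 1000100010001100

((((~d | (a & (d & b))) & d) | (~c & ~d)) & ~c)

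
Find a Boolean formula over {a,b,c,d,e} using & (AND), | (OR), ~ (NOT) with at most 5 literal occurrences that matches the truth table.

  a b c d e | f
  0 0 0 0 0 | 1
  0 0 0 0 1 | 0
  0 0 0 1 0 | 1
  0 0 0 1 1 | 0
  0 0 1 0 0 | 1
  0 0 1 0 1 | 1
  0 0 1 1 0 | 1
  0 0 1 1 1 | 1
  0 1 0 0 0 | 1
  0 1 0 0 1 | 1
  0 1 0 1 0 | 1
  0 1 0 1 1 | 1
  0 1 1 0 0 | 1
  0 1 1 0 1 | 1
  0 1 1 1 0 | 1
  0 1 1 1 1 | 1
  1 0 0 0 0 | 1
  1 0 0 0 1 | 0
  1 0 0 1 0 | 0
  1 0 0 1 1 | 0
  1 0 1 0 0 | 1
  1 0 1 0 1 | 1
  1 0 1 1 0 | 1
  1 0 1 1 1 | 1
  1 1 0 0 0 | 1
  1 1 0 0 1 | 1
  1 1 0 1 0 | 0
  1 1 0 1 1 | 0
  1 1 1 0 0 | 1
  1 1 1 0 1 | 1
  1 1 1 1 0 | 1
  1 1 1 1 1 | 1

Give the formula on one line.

(c | ((~a | ~d) & (~e | b)))

  ~a = 11111111111111110000000000000000
  ~d = 11001100110011001100110011001100
  (~a | ~d) = 11111111111111111100110011001100
  ~e = 10101010101010101010101010101010
  (~e | b) = 10101010111111111010101011111111
  ((~a | ~d) & (~e | b)) = 10101010111111111000100011001100
  (c | ((~a | ~d) & (~e | b))) = 10101111111111111000111111001111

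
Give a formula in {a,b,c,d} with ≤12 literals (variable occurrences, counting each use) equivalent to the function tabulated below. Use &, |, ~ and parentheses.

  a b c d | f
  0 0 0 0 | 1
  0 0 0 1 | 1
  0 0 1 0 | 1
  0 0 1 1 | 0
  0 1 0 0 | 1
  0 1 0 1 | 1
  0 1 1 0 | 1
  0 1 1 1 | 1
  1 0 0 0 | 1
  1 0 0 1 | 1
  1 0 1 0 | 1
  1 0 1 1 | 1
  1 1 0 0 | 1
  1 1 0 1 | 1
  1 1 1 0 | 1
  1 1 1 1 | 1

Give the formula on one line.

(~d | ((((b & (~b | ~a)) | ~c) & d) | ((d | c) & a)))

  ~d = 1010101010101010
  ~b = 1111000011110000
  ~a = 1111111100000000
  (~b | ~a) = 1111111111110000
  (b & (~b | ~a)) = 0000111100000000
  ~c = 1100110011001100
  ((b & (~b | ~a)) | ~c) = 1100111111001100
  (((b & (~b | ~a)) | ~c) & d) = 0100010101000100
  (d | c) = 0111011101110111
  ((d | c) & a) = 0000000001110111
  ((((b & (~b | ~a)) | ~c) & d) | ((d | c) & a)) = 0100010101110111
  (~d | ((((b & (~b | ~a)) | ~c) & d) | ((d | c) & a))) = 1110111111111111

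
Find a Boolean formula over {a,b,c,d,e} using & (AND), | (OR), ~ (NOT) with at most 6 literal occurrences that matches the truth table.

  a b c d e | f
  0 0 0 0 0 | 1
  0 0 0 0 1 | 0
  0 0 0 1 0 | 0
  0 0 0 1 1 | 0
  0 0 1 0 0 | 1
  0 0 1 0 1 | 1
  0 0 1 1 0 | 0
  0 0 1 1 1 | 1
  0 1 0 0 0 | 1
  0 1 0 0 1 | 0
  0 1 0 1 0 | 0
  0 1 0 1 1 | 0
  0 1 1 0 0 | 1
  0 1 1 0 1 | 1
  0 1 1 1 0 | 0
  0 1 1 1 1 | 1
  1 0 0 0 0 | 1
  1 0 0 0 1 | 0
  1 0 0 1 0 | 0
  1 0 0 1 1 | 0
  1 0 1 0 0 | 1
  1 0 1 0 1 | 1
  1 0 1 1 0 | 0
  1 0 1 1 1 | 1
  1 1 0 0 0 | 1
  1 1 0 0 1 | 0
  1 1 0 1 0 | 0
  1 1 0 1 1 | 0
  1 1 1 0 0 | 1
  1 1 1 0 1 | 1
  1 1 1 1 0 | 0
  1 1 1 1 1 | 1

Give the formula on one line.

  (c & e) = 00000101000001010000010100000101
  ~e = 10101010101010101010101010101010
  ((c & e) | ~e) = 10101111101011111010111110101111
  ~d = 11001100110011001100110011001100
  (e | ~d) = 11011101110111011101110111011101
  (((c & e) | ~e) & (e | ~d)) = 10001101100011011000110110001101

(((c & e) | ~e) & (e | ~d))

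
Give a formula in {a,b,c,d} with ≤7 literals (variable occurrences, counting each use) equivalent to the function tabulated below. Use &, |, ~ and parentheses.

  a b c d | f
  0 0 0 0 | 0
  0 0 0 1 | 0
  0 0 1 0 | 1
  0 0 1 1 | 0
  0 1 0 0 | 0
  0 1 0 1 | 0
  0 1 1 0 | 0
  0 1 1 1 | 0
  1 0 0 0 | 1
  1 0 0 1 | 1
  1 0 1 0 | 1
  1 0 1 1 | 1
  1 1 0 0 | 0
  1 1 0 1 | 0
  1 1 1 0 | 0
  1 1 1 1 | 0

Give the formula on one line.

  (b | a) = 0000111111111111
  ((b | a) | c) = 0011111111111111
  ~d = 1010101010101010
  ~a = 1111111100000000
  (~d & ~a) = 1010101000000000
  (a | (~d & ~a)) = 1010101011111111
  ~b = 1111000011110000
  ((a | (~d & ~a)) & ~b) = 1010000011110000
  (((b | a) | c) & ((a | (~d & ~a)) & ~b)) = 0010000011110000

(((b | a) | c) & ((a | (~d & ~a)) & ~b))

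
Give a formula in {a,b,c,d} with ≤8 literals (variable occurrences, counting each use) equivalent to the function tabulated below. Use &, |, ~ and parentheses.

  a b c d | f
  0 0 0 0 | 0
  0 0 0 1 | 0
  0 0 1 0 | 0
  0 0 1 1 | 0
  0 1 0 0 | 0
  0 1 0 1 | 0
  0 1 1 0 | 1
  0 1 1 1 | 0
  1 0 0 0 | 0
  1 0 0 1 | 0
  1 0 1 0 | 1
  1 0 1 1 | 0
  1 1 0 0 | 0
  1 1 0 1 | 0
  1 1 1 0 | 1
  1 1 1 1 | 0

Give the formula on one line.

  (a | b) = 0000111111111111
  ~d = 1010101010101010
  ~b = 1111000011110000
  (~d & ~b) = 1010000010100000
  (~d & c) = 0010001000100010
  ((~d & ~b) | (~d & c)) = 1010001010100010
  (((~d & ~b) | (~d & c)) & c) = 0010001000100010
  ((a | b) & (((~d & ~b) | (~d & c)) & c)) = 0000001000100010

((a | b) & (((~d & ~b) | (~d & c)) & c))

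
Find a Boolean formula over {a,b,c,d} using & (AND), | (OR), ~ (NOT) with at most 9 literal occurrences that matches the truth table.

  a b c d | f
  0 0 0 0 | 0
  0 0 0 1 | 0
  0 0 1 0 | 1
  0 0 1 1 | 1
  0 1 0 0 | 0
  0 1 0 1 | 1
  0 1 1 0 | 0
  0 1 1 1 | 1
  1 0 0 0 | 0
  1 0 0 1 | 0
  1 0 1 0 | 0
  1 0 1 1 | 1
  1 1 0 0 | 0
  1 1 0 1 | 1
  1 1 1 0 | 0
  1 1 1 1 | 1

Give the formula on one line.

((((~a | d) & ((~b | a) & c)) & ~b) | (b & d))

  ~a = 1111111100000000
  (~a | d) = 1111111101010101
  ~b = 1111000011110000
  (~b | a) = 1111000011111111
  ((~b | a) & c) = 0011000000110011
  ((~a | d) & ((~b | a) & c)) = 0011000000010001
  (((~a | d) & ((~b | a) & c)) & ~b) = 0011000000010000
  (b & d) = 0000010100000101
  ((((~a | d) & ((~b | a) & c)) & ~b) | (b & d)) = 0011010100010101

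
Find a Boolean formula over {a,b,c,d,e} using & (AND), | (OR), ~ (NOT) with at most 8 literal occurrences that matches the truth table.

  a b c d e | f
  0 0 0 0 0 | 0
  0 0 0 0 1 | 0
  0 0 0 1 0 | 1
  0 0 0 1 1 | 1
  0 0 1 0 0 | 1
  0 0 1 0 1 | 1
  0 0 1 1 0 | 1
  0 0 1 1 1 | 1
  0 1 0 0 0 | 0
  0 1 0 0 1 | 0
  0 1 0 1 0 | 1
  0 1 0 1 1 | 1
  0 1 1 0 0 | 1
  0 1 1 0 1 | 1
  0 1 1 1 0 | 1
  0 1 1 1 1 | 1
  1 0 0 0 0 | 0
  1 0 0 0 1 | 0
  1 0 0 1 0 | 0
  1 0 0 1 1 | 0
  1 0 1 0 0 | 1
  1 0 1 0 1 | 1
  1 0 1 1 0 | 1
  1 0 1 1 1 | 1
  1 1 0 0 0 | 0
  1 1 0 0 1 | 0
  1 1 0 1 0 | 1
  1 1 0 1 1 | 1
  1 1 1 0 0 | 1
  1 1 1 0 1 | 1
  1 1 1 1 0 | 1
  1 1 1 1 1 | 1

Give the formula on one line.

((d | (~d & c)) & (~d | ((c | ~a) | b)))

  ~d = 11001100110011001100110011001100
  (~d & c) = 00001100000011000000110000001100
  (d | (~d & c)) = 00111111001111110011111100111111
  ~a = 11111111111111110000000000000000
  (c | ~a) = 11111111111111110000111100001111
  ((c | ~a) | b) = 11111111111111110000111111111111
  (~d | ((c | ~a) | b)) = 11111111111111111100111111111111
  ((d | (~d & c)) & (~d | ((c | ~a) | b))) = 00111111001111110000111100111111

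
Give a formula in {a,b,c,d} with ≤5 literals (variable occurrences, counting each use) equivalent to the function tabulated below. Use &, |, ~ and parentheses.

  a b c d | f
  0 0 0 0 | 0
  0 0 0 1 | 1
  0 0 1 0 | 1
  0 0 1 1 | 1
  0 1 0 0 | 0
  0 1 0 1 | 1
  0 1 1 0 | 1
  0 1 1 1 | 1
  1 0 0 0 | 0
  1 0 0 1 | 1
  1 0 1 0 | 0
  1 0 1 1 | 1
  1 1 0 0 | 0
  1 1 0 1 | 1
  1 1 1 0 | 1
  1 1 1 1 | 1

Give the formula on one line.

  ~a = 1111111100000000
  (d | ~a) = 1111111101010101
  ((d | ~a) | b) = 1111111101011111
  (c | d) = 0111011101110111
  (((d | ~a) | b) & (c | d)) = 0111011101010111

(((d | ~a) | b) & (c | d))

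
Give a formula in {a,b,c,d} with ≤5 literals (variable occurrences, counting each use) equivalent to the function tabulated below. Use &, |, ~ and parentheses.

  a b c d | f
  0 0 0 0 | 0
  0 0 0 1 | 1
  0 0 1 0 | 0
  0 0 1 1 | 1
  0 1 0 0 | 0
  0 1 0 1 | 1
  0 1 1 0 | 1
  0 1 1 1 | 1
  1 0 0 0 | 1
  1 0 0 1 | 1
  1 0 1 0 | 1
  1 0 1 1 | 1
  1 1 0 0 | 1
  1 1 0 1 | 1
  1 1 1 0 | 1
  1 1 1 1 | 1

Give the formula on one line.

(((b & c) | a) | (d | a))

  (b & c) = 0000001100000011
  ((b & c) | a) = 0000001111111111
  (d | a) = 0101010111111111
  (((b & c) | a) | (d | a)) = 0101011111111111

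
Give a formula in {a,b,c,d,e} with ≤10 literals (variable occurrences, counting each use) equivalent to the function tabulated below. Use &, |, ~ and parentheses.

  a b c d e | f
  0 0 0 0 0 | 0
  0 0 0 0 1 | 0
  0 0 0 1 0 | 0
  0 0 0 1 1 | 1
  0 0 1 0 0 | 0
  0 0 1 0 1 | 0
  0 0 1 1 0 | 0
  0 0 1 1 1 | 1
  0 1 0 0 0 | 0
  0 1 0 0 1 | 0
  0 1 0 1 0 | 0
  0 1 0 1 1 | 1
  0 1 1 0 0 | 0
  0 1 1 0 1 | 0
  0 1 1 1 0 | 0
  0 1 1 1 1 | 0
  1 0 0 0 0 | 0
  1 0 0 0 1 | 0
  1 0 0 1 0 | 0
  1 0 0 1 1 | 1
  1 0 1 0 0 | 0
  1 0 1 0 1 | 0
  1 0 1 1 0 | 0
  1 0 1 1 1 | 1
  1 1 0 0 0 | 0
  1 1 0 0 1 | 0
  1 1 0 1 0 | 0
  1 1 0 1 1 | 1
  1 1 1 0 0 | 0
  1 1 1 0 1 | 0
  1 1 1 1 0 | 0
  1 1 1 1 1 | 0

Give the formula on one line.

  ~d = 11001100110011001100110011001100
  (~d | c) = 11001111110011111100111111001111
  ~b = 11111111000000001111111100000000
  ((~d | c) & ~b) = 11001111000000001100111100000000
  ~c = 11110000111100001111000011110000
  (~d | ~c) = 11111100111111001111110011111100
  (((~d | c) & ~b) | (~d | ~c)) = 11111111111111001111111111111100
  ((((~d | c) & ~b) | (~d | ~c)) & e) = 01010101010101000101010101010100
  (((((~d | c) & ~b) | (~d | ~c)) & e) & d) = 00010001000100000001000100010000

(((((~d | c) & ~b) | (~d | ~c)) & e) & d)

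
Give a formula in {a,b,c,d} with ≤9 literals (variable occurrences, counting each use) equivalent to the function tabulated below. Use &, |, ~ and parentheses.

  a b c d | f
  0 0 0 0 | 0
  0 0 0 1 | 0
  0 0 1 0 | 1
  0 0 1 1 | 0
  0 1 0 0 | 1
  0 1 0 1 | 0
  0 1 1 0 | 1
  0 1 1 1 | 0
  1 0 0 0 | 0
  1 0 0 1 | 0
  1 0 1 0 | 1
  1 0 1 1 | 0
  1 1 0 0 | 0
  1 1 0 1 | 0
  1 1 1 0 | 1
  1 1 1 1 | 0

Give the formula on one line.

((((b | c) | a) & ~d) & ((c & a) | ~a))

  (b | c) = 0011111100111111
  ((b | c) | a) = 0011111111111111
  ~d = 1010101010101010
  (((b | c) | a) & ~d) = 0010101010101010
  (c & a) = 0000000000110011
  ~a = 1111111100000000
  ((c & a) | ~a) = 1111111100110011
  ((((b | c) | a) & ~d) & ((c & a) | ~a)) = 0010101000100010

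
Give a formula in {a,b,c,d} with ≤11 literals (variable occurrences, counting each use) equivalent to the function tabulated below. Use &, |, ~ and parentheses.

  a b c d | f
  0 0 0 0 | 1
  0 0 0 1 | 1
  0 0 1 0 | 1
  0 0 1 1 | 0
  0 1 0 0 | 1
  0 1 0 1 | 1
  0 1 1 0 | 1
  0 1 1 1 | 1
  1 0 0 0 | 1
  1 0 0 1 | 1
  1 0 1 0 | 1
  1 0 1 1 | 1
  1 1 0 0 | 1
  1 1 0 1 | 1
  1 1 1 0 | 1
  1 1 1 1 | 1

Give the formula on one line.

(((((b | (~c | ~d)) & c) & ~d) | (a | ~c)) | (~a & b))

  ~c = 1100110011001100
  ~d = 1010101010101010
  (~c | ~d) = 1110111011101110
  (b | (~c | ~d)) = 1110111111101111
  ((b | (~c | ~d)) & c) = 0010001100100011
  (((b | (~c | ~d)) & c) & ~d) = 0010001000100010
  (a | ~c) = 1100110011111111
  ((((b | (~c | ~d)) & c) & ~d) | (a | ~c)) = 1110111011111111
  ~a = 1111111100000000
  (~a & b) = 0000111100000000
  (((((b | (~c | ~d)) & c) & ~d) | (a | ~c)) | (~a & b)) = 1110111111111111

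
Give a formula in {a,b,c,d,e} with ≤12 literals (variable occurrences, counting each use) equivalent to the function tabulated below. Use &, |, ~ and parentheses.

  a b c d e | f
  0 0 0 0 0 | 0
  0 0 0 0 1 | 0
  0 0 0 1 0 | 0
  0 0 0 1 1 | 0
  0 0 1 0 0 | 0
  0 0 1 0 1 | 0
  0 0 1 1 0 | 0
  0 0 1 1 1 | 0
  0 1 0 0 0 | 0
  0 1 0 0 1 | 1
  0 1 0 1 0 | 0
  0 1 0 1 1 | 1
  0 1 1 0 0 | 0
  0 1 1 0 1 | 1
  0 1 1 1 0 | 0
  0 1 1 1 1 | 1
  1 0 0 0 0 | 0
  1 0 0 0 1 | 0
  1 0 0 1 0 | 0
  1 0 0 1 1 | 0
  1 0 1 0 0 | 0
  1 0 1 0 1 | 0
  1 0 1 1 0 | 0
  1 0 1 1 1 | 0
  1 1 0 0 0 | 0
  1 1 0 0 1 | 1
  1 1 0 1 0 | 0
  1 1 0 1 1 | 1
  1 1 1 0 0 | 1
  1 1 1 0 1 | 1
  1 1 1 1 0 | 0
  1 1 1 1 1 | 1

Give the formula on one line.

  ~d = 11001100110011001100110011001100
  (a & c) = 00000000000000000000111100001111
  ~c = 11110000111100001111000011110000
  (~d | e) = 11011101110111011101110111011101
  (~c | (~d | e)) = 11111101111111011111110111111101
  ((a & c) & (~c | (~d | e))) = 00000000000000000000110100001101
  (b & ((a & c) & (~c | (~d | e)))) = 00000000000000000000000000001101
  (~d & (b & ((a & c) & (~c | (~d | e))))) = 00000000000000000000000000001100
  (e & b) = 00000000010101010000000001010101
  ((~d & (b & ((a & c) & (~c | (~d | e))))) | (e & b)) = 00000000010101010000000001011101

((~d & (b & ((a & c) & (~c | (~d | e))))) | (e & b))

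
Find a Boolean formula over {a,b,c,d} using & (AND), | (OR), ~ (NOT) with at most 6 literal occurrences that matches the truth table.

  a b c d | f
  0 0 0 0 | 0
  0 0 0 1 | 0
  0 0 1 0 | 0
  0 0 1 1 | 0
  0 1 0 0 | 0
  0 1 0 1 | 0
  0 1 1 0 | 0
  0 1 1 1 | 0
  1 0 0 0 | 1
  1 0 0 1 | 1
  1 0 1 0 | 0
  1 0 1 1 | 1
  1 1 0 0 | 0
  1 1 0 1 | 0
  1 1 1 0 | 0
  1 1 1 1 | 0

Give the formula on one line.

(~b & ((~c | d) & a))

  ~b = 1111000011110000
  ~c = 1100110011001100
  (~c | d) = 1101110111011101
  ((~c | d) & a) = 0000000011011101
  (~b & ((~c | d) & a)) = 0000000011010000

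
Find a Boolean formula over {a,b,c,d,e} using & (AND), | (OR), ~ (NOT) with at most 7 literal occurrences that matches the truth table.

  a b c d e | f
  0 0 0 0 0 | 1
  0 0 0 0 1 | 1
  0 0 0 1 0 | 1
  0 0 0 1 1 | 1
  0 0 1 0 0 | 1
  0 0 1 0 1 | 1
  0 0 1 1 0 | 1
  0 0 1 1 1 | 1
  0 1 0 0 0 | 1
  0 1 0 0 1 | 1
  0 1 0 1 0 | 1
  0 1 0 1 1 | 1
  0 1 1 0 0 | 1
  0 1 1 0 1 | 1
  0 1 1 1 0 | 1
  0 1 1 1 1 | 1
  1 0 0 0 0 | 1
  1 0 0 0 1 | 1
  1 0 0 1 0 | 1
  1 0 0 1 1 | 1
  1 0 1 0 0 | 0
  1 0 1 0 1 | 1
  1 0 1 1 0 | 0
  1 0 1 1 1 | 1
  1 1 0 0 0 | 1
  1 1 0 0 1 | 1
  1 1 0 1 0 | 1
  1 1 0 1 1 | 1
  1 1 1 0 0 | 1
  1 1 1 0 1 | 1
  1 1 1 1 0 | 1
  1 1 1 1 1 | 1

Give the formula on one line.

  ~c = 11110000111100001111000011110000
  (e | b) = 01010101111111110101010111111111
  ~a = 11111111111111110000000000000000
  ((e | b) | ~a) = 11111111111111110101010111111111
  (~c | ((e | b) | ~a)) = 11111111111111111111010111111111

(~c | ((e | b) | ~a))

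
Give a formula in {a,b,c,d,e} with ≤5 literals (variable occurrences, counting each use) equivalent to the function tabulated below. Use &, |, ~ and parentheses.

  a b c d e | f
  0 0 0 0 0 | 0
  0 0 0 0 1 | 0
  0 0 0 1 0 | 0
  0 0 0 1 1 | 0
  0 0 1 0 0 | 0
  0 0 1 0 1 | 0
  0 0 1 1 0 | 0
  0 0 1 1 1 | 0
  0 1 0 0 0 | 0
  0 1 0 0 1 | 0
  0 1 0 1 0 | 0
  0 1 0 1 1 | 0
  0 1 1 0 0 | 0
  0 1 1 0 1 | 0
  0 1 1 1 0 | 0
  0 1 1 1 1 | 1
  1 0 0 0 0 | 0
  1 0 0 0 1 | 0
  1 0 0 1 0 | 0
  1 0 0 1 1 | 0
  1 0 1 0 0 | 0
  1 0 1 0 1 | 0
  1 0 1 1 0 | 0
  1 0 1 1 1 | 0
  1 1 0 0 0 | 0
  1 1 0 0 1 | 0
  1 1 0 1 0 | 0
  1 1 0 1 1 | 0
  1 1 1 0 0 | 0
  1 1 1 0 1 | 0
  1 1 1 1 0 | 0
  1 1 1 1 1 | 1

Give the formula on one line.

(b & (d & (c & e)))

  (c & e) = 00000101000001010000010100000101
  (d & (c & e)) = 00000001000000010000000100000001
  (b & (d & (c & e))) = 00000000000000010000000000000001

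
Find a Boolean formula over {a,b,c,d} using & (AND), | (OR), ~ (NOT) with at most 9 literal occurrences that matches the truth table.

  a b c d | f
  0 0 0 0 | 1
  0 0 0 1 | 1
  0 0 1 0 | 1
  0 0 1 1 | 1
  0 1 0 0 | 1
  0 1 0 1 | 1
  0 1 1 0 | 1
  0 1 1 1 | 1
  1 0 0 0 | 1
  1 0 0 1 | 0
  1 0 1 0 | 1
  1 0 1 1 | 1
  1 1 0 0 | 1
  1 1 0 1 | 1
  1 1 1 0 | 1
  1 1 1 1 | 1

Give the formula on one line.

  ~a = 1111111100000000
  (b | ~a) = 1111111100001111
  ~b = 1111000011110000
  (a | ~b) = 1111000011111111
  ((b | ~a) & (a | ~b)) = 1111000000001111
  ~d = 1010101010101010
  (a & ~d) = 0000000010101010
  (((b | ~a) & (a | ~b)) | (a & ~d)) = 1111000010101111
  (c | ~d) = 1011101110111011
  (~a | (c | ~d)) = 1111111110111011
  ((((b | ~a) & (a | ~b)) | (a & ~d)) | (~a | (c | ~d))) = 1111111110111111

((((b | ~a) & (a | ~b)) | (a & ~d)) | (~a | (c | ~d)))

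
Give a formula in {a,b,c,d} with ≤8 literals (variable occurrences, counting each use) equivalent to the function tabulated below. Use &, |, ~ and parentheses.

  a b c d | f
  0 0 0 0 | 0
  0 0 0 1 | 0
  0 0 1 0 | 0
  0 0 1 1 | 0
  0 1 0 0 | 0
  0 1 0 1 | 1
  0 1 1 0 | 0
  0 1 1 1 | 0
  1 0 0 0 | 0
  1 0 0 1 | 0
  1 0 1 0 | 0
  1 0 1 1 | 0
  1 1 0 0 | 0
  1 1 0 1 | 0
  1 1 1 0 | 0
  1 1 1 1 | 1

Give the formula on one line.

(((c | ~a) & (a | ~c)) & (b & d))

  ~a = 1111111100000000
  (c | ~a) = 1111111100110011
  ~c = 1100110011001100
  (a | ~c) = 1100110011111111
  ((c | ~a) & (a | ~c)) = 1100110000110011
  (b & d) = 0000010100000101
  (((c | ~a) & (a | ~c)) & (b & d)) = 0000010000000001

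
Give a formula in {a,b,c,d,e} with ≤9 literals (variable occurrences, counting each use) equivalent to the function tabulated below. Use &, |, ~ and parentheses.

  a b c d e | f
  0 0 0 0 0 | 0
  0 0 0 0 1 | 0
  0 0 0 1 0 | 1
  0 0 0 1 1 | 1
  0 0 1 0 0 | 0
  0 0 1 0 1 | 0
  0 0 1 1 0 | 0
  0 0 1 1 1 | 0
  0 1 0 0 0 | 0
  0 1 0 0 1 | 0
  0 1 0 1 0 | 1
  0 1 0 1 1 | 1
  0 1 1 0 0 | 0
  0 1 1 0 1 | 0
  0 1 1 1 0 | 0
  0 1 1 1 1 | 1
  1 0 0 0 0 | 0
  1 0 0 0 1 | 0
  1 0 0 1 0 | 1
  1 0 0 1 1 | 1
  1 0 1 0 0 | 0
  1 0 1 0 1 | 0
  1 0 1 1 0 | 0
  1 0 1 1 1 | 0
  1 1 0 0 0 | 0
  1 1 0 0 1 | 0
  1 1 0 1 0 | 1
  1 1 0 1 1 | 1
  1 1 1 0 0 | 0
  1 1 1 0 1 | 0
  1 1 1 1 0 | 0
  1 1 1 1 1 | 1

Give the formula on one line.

  ~b = 11111111000000001111111100000000
  (d | ~b) = 11111111001100111111111100110011
  ~e = 10101010101010101010101010101010
  ((d | ~b) | ~e) = 11111111101110111111111110111011
  (e & b) = 00000000010101010000000001010101
  ~c = 11110000111100001111000011110000
  (d & ~c) = 00110000001100000011000000110000
  ((e & b) | (d & ~c)) = 00110000011101010011000001110101
  (((d | ~b) | ~e) & ((e & b) | (d & ~c))) = 00110000001100010011000000110001

(((d | ~b) | ~e) & ((e & b) | (d & ~c)))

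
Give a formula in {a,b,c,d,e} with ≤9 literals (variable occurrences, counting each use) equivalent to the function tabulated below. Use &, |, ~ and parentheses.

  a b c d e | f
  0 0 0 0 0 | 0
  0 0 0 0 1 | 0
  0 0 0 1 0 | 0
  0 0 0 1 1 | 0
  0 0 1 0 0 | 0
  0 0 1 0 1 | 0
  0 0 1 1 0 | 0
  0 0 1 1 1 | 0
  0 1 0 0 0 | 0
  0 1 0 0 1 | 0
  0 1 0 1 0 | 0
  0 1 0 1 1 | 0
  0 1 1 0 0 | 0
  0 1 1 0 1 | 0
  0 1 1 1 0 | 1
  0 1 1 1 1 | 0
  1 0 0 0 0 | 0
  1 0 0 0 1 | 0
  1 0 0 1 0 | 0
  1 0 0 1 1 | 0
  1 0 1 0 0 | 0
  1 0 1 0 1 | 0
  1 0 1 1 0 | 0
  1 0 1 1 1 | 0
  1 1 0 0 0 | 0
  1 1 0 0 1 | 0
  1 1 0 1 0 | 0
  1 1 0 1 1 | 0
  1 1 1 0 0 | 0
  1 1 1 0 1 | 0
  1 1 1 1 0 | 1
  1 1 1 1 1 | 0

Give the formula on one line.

  (b & d) = 00000000001100110000000000110011
  ~e = 10101010101010101010101010101010
  ~b = 11111111000000001111111100000000
  (a | e) = 01010101010101011111111111111111
  (~b | (a | e)) = 11111111010101011111111111111111
  ~c = 11110000111100001111000011110000
  (~e | ~c) = 11111010111110101111101011111010
  ((~b | (a | e)) & (~e | ~c)) = 11111010010100001111101011111010
  (~e | ((~b | (a | e)) & (~e | ~c))) = 11111010111110101111101011111010
  ((b & d) & (~e | ((~b | (a | e)) & (~e | ~c)))) = 00000000001100100000000000110010
  (((b & d) & (~e | ((~b | (a | e)) & (~e | ~c)))) & c) = 00000000000000100000000000000010

(((b & d) & (~e | ((~b | (a | e)) & (~e | ~c)))) & c)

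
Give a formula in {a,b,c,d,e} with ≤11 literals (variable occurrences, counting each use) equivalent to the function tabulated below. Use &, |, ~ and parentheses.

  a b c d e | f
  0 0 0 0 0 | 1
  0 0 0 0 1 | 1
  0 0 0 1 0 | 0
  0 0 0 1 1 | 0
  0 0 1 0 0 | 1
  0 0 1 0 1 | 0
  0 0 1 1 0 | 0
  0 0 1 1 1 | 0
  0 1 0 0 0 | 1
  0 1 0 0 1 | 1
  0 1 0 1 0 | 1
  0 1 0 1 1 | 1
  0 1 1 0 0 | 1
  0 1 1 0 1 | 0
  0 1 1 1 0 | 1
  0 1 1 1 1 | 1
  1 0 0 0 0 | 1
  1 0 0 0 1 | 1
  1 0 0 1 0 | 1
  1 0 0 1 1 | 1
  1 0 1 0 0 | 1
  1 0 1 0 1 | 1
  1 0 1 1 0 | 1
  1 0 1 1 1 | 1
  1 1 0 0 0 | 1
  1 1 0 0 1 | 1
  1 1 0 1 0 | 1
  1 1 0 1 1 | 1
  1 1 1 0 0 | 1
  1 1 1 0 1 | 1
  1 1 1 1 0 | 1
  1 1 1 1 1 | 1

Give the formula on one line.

(((~d & (~e | a)) | (d & (b | a))) | (~c & ~d))

  ~d = 11001100110011001100110011001100
  ~e = 10101010101010101010101010101010
  (~e | a) = 10101010101010101111111111111111
  (~d & (~e | a)) = 10001000100010001100110011001100
  (b | a) = 00000000111111111111111111111111
  (d & (b | a)) = 00000000001100110011001100110011
  ((~d & (~e | a)) | (d & (b | a))) = 10001000101110111111111111111111
  ~c = 11110000111100001111000011110000
  (~c & ~d) = 11000000110000001100000011000000
  (((~d & (~e | a)) | (d & (b | a))) | (~c & ~d)) = 11001000111110111111111111111111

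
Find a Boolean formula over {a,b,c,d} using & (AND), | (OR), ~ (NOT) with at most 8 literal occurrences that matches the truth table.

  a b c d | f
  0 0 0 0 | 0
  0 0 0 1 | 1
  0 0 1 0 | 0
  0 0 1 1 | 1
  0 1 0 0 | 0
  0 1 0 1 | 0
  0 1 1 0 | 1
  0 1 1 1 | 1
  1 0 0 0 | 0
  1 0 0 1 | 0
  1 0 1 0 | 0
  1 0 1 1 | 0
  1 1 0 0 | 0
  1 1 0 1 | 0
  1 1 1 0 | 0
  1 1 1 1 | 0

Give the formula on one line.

((~b | (c | a)) & (((a | d) | b) & ~a))

  ~b = 1111000011110000
  (c | a) = 0011001111111111
  (~b | (c | a)) = 1111001111111111
  (a | d) = 0101010111111111
  ((a | d) | b) = 0101111111111111
  ~a = 1111111100000000
  (((a | d) | b) & ~a) = 0101111100000000
  ((~b | (c | a)) & (((a | d) | b) & ~a)) = 0101001100000000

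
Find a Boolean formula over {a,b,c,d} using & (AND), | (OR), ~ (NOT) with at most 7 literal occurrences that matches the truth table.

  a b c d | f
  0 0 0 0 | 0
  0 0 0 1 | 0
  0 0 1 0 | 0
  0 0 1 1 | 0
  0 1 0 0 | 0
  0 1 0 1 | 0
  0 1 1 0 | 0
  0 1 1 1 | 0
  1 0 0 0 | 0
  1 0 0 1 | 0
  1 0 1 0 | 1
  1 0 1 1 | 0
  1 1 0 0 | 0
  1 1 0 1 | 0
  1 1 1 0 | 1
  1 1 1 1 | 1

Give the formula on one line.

  (a & c) = 0000000000110011
  ~d = 1010101010101010
  (b | ~d) = 1010111110101111
  ((a & c) & (b | ~d)) = 0000000000100011

((a & c) & (b | ~d))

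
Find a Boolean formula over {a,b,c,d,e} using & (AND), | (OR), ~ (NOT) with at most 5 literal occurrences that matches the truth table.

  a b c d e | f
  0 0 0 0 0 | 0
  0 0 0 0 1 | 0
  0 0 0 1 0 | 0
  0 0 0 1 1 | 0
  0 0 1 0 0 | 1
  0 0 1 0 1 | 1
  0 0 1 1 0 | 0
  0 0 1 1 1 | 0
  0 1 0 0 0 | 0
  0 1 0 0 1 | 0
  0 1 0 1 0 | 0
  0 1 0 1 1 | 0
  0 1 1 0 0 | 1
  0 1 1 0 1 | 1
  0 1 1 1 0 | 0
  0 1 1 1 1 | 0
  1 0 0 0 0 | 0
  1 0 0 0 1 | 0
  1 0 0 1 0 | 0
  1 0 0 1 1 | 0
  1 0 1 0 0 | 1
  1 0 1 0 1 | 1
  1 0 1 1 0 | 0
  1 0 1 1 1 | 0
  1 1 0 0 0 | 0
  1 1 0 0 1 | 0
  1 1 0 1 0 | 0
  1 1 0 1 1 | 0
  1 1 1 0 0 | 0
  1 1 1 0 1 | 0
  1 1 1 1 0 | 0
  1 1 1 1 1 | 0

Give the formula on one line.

  ~b = 11111111000000001111111100000000
  ~d = 11001100110011001100110011001100
  (~b & ~d) = 11001100000000001100110000000000
  ~a = 11111111111111110000000000000000
  ((~b & ~d) | ~a) = 11111111111111111100110000000000
  (((~b & ~d) | ~a) & ~d) = 11001100110011001100110000000000
  ((((~b & ~d) | ~a) & ~d) & c) = 00001100000011000000110000000000

((((~b & ~d) | ~a) & ~d) & c)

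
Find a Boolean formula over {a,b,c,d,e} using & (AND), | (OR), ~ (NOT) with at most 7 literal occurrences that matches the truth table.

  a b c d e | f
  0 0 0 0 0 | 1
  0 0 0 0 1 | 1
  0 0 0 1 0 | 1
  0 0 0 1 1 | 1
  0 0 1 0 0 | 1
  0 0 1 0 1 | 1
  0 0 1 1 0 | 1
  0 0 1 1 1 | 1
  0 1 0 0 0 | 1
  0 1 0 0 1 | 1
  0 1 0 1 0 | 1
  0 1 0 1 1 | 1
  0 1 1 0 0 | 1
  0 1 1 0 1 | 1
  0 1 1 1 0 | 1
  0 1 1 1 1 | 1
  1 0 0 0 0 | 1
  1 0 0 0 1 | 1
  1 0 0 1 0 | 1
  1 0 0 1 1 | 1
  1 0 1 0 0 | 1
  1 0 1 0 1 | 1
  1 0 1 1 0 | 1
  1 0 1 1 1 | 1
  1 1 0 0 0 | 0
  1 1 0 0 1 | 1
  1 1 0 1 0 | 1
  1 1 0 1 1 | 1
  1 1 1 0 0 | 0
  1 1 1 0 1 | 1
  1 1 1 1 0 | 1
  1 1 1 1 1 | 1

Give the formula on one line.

(((d | e) & a) | ((~b | e) | (e | ~a)))

  (d | e) = 01110111011101110111011101110111
  ((d | e) & a) = 00000000000000000111011101110111
  ~b = 11111111000000001111111100000000
  (~b | e) = 11111111010101011111111101010101
  ~a = 11111111111111110000000000000000
  (e | ~a) = 11111111111111110101010101010101
  ((~b | e) | (e | ~a)) = 11111111111111111111111101010101
  (((d | e) & a) | ((~b | e) | (e | ~a))) = 11111111111111111111111101110111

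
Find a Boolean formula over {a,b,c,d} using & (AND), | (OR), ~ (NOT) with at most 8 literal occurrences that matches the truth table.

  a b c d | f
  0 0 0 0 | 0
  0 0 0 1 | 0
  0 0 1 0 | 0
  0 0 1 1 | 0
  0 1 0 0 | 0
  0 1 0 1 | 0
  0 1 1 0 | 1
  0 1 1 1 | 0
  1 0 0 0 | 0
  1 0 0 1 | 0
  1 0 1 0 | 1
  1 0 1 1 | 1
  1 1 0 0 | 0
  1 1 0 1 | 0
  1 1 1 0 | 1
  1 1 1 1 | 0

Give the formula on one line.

  ~d = 1010101010101010
  ~b = 1111000011110000
  (~b & a) = 0000000011110000
  (~d | (~b & a)) = 1010101011111010
  (a | b) = 0000111111111111
  (d & b) = 0000010100000101
  (c | (d & b)) = 0011011100110111
  ((a | b) & (c | (d & b))) = 0000011100110111
  ((~d | (~b & a)) & ((a | b) & (c | (d & b)))) = 0000001000110010

((~d | (~b & a)) & ((a | b) & (c | (d & b))))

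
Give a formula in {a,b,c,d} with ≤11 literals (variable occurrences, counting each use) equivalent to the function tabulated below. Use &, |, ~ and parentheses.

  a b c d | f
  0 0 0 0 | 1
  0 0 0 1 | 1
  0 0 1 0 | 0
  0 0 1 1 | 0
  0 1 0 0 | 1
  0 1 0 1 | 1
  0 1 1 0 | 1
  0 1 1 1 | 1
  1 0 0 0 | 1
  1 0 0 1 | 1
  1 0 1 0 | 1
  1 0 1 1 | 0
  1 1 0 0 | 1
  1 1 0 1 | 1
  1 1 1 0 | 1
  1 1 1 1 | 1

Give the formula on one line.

((((~d & ~b) | ~a) & b) | ((d & b) | ((a & ~d) | ~c)))

  ~d = 1010101010101010
  ~b = 1111000011110000
  (~d & ~b) = 1010000010100000
  ~a = 1111111100000000
  ((~d & ~b) | ~a) = 1111111110100000
  (((~d & ~b) | ~a) & b) = 0000111100000000
  (d & b) = 0000010100000101
  (a & ~d) = 0000000010101010
  ~c = 1100110011001100
  ((a & ~d) | ~c) = 1100110011101110
  ((d & b) | ((a & ~d) | ~c)) = 1100110111101111
  ((((~d & ~b) | ~a) & b) | ((d & b) | ((a & ~d) | ~c))) = 1100111111101111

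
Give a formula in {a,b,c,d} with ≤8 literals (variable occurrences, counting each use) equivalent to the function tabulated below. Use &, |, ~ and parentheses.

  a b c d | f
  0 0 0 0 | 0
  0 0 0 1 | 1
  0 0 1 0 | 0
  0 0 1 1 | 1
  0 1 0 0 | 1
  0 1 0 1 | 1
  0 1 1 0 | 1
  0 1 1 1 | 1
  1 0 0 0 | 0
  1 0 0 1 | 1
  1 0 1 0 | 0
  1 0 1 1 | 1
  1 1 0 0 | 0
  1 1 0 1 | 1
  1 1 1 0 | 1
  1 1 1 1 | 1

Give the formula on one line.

(d | ((b & ~a) | (b & c)))

  ~a = 1111111100000000
  (b & ~a) = 0000111100000000
  (b & c) = 0000001100000011
  ((b & ~a) | (b & c)) = 0000111100000011
  (d | ((b & ~a) | (b & c))) = 0101111101010111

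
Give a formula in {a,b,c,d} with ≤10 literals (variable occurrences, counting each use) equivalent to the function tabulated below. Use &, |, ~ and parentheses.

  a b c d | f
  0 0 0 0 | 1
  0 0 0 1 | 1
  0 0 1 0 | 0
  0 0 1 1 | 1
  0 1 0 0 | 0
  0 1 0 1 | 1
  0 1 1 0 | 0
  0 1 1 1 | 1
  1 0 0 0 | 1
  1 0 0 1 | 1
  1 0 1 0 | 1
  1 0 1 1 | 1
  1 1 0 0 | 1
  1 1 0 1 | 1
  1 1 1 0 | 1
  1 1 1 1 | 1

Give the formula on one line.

  ~a = 1111111100000000
  ~d = 1010101010101010
  (~a | ~d) = 1111111110101010
  ~c = 1100110011001100
  ~b = 1111000011110000
  (~c & ~b) = 1100000011000000
  (d | (~c & ~b)) = 1101010111010101
  ((~a | ~d) & (d | (~c & ~b))) = 1101010110000000
  (~c | b) = 1100111111001111
  (a & (~c | b)) = 0000000011001111
  (((~a | ~d) & (d | (~c & ~b))) | (a & (~c | b))) = 1101010111001111
  (a | (((~a | ~d) & (d | (~c & ~b))) | (a & (~c | b)))) = 1101010111111111

(a | (((~a | ~d) & (d | (~c & ~b))) | (a & (~c | b))))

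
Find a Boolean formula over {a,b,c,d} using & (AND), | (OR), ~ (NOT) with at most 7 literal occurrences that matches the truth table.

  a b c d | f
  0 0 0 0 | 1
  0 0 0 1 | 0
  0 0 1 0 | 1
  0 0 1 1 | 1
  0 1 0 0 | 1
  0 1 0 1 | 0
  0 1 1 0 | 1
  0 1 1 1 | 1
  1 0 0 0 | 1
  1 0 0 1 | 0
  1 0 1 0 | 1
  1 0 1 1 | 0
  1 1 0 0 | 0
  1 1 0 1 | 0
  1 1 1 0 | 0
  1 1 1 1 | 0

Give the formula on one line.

  ~d = 1010101010101010
  (a | ~d) = 1010101011111111
  ~a = 1111111100000000
  (c & ~a) = 0011001100000000
  ((a | ~d) | (c & ~a)) = 1011101111111111
  ~b = 1111000011110000
  (~b & ~d) = 1010000010100000
  (~a | (~b & ~d)) = 1111111110100000
  (((a | ~d) | (c & ~a)) & (~a | (~b & ~d))) = 1011101110100000

(((a | ~d) | (c & ~a)) & (~a | (~b & ~d)))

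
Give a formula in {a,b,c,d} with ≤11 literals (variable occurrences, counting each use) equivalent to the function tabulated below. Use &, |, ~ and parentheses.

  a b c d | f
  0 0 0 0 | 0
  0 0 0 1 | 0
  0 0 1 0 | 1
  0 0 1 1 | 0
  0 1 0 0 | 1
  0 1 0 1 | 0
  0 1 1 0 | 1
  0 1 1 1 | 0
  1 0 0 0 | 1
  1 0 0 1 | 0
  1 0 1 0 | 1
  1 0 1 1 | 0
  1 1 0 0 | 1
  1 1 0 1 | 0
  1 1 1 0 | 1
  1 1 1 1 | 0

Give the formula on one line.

(~d & (((a & ~c) | (((a & c) | b) | d)) | c))

  ~d = 1010101010101010
  ~c = 1100110011001100
  (a & ~c) = 0000000011001100
  (a & c) = 0000000000110011
  ((a & c) | b) = 0000111100111111
  (((a & c) | b) | d) = 0101111101111111
  ((a & ~c) | (((a & c) | b) | d)) = 0101111111111111
  (((a & ~c) | (((a & c) | b) | d)) | c) = 0111111111111111
  (~d & (((a & ~c) | (((a & c) | b) | d)) | c)) = 0010101010101010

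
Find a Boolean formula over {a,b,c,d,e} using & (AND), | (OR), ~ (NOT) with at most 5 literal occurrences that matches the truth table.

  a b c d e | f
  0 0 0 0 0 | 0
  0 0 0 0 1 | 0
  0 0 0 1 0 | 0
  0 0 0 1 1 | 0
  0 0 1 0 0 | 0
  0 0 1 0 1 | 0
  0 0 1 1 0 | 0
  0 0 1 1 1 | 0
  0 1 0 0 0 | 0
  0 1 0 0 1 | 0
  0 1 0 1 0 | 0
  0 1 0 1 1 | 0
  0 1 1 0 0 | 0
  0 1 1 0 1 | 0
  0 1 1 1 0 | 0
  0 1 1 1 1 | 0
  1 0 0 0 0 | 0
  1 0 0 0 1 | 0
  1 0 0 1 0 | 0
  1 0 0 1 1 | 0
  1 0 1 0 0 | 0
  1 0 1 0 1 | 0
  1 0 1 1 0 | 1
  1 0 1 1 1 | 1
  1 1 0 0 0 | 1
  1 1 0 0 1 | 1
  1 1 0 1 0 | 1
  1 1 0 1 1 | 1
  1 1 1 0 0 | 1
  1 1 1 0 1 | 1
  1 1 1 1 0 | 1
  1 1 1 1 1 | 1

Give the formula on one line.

  (b & a) = 00000000000000000000000011111111
  (c & a) = 00000000000000000000111100001111
  (d & (c & a)) = 00000000000000000000001100000011
  ((b & a) | (d & (c & a))) = 00000000000000000000001111111111

((b & a) | (d & (c & a)))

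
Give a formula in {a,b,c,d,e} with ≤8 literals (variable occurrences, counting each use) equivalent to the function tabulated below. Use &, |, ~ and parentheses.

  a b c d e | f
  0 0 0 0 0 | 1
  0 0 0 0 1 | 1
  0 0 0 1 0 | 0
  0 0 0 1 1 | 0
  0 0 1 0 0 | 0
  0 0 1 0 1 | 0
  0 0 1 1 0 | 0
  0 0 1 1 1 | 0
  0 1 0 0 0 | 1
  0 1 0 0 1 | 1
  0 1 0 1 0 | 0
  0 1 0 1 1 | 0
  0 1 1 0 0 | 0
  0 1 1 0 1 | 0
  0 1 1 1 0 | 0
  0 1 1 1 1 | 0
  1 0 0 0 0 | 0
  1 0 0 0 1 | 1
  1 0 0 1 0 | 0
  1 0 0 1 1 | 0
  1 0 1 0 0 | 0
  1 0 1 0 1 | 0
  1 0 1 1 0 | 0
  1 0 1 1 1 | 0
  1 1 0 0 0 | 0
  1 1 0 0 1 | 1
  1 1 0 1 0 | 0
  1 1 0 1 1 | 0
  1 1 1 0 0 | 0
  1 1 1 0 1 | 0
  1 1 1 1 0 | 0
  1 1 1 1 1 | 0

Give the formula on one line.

((~d & ~c) & ((~d & e) | ~a))

  ~d = 11001100110011001100110011001100
  ~c = 11110000111100001111000011110000
  (~d & ~c) = 11000000110000001100000011000000
  (~d & e) = 01000100010001000100010001000100
  ~a = 11111111111111110000000000000000
  ((~d & e) | ~a) = 11111111111111110100010001000100
  ((~d & ~c) & ((~d & e) | ~a)) = 11000000110000000100000001000000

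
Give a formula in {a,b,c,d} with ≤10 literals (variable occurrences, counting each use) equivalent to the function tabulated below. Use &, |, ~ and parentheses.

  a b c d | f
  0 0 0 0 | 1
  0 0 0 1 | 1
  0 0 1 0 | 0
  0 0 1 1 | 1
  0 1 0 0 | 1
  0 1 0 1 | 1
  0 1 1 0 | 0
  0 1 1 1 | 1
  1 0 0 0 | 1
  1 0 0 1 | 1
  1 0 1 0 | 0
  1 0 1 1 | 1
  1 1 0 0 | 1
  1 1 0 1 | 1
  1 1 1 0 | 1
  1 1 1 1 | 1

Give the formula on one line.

((d | ~c) | ((b | (~a & (d | (c & b)))) & a))

  ~c = 1100110011001100
  (d | ~c) = 1101110111011101
  ~a = 1111111100000000
  (c & b) = 0000001100000011
  (d | (c & b)) = 0101011101010111
  (~a & (d | (c & b))) = 0101011100000000
  (b | (~a & (d | (c & b)))) = 0101111100001111
  ((b | (~a & (d | (c & b)))) & a) = 0000000000001111
  ((d | ~c) | ((b | (~a & (d | (c & b)))) & a)) = 1101110111011111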